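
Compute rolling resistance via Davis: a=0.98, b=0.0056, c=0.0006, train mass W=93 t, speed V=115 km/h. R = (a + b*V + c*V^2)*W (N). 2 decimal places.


b*V = 0.0056 * 115 = 0.644
c*V^2 = 0.0006 * 13225 = 7.935
R_per_t = 0.98 + 0.644 + 7.935 = 9.559 N/t
R_total = 9.559 * 93 = 888.99 N

888.99


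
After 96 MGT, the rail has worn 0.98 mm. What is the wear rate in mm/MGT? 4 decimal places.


Wear rate = total wear / cumulative tonnage
Rate = 0.98 / 96
Rate = 0.0102 mm/MGT

0.0102


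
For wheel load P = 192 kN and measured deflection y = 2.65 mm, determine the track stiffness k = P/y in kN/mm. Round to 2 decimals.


Track stiffness k = P / y
k = 192 / 2.65
k = 72.45 kN/mm

72.45


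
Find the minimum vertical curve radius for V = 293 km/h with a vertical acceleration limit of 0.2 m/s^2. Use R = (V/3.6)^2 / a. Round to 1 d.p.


Convert speed: V = 293 / 3.6 = 81.3889 m/s
V^2 = 6624.1512 m^2/s^2
R_v = 6624.1512 / 0.2
R_v = 33120.8 m

33120.8


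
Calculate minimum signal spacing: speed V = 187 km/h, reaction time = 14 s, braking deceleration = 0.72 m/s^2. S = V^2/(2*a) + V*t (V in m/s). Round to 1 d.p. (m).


V = 187 / 3.6 = 51.9444 m/s
Braking distance = 51.9444^2 / (2*0.72) = 1873.7676 m
Sighting distance = 51.9444 * 14 = 727.2222 m
S = 1873.7676 + 727.2222 = 2601.0 m

2601.0


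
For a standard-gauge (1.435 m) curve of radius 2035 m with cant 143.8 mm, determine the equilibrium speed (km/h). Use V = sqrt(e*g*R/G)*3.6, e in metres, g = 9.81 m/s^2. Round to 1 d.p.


Convert cant: e = 143.8 mm = 0.1438 m
V_ms = sqrt(0.1438 * 9.81 * 2035 / 1.435)
V_ms = sqrt(2000.508523) = 44.727 m/s
V = 44.727 * 3.6 = 161.0 km/h

161.0


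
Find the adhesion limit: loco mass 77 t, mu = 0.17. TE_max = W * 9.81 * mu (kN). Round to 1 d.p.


TE_max = W * g * mu
TE_max = 77 * 9.81 * 0.17
TE_max = 755.37 * 0.17
TE_max = 128.4 kN

128.4


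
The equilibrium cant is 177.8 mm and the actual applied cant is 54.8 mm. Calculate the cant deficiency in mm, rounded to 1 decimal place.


Cant deficiency = equilibrium cant - actual cant
CD = 177.8 - 54.8
CD = 123.0 mm

123.0


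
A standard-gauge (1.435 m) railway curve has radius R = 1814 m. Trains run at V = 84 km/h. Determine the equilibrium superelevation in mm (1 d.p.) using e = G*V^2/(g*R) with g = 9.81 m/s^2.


Convert speed: V = 84 / 3.6 = 23.3333 m/s
Apply formula: e = 1.435 * 23.3333^2 / (9.81 * 1814)
e = 1.435 * 544.4444 / 17795.34
e = 0.043904 m = 43.9 mm

43.9


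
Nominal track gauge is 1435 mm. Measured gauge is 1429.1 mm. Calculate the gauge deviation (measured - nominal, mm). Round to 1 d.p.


Deviation = measured - nominal
Deviation = 1429.1 - 1435
Deviation = -5.9 mm

-5.9


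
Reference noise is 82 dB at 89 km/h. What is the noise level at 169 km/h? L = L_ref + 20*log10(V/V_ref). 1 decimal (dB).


V/V_ref = 169 / 89 = 1.898876
log10(1.898876) = 0.278497
20 * 0.278497 = 5.5699
L = 82 + 5.5699 = 87.6 dB

87.6


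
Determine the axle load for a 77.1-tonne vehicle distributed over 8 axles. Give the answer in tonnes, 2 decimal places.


Load per axle = total weight / number of axles
Load = 77.1 / 8
Load = 9.64 tonnes

9.64


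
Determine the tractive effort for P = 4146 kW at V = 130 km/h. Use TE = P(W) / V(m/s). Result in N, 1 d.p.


Convert: P = 4146 kW = 4146000 W
V = 130 / 3.6 = 36.1111 m/s
TE = 4146000 / 36.1111
TE = 114812.3 N

114812.3


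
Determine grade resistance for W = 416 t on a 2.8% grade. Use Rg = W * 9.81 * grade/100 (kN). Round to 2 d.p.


Rg = W * 9.81 * grade / 100
Rg = 416 * 9.81 * 2.8 / 100
Rg = 4080.96 * 0.028
Rg = 114.27 kN

114.27


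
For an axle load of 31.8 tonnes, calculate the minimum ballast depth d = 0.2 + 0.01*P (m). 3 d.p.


d = 0.2 + 0.01 * 31.8
d = 0.2 + 0.318
d = 0.518 m

0.518


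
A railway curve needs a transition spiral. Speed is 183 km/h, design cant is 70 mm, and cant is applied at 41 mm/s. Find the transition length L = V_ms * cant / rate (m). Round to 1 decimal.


Convert speed: V = 183 / 3.6 = 50.8333 m/s
L = 50.8333 * 70 / 41
L = 3558.3333 / 41
L = 86.8 m

86.8


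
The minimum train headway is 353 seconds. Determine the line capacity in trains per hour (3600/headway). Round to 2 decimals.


Capacity = 3600 / headway
Capacity = 3600 / 353
Capacity = 10.20 trains/hour

10.20


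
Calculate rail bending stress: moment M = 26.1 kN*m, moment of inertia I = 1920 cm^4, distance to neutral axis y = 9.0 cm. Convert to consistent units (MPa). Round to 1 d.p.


Convert units:
M = 26.1 kN*m = 26100000 N*mm
y = 9.0 cm = 90 mm
I = 1920 cm^4 = 19200000 mm^4
sigma = 26100000 * 90 / 19200000
sigma = 122.3 MPa

122.3


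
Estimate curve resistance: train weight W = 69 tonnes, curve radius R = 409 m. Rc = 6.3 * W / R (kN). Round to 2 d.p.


Rc = 6.3 * W / R
Rc = 6.3 * 69 / 409
Rc = 434.7 / 409
Rc = 1.06 kN

1.06


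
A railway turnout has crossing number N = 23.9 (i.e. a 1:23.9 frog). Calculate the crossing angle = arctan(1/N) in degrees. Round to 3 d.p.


1/N = 1/23.9 = 0.041841
angle = arctan(0.041841) = 0.041817 rad
angle = 0.041817 * 180/pi = 2.396 degrees

2.396


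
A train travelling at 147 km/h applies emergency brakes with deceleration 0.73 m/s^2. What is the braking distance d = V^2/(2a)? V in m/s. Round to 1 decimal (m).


Convert speed: V = 147 / 3.6 = 40.8333 m/s
V^2 = 1667.3611
d = 1667.3611 / (2 * 0.73)
d = 1667.3611 / 1.46
d = 1142.0 m

1142.0


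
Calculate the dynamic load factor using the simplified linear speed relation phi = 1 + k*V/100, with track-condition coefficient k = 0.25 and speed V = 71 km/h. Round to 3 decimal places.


phi = 1 + k * V / 100
phi = 1 + 0.25 * 71 / 100
phi = 1 + 0.1775
phi = 1.178

1.178


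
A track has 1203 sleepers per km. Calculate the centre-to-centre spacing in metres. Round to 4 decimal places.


Spacing = 1000 m / number of sleepers
Spacing = 1000 / 1203
Spacing = 0.8313 m

0.8313


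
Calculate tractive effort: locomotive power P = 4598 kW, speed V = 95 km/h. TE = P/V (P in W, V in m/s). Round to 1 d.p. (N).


Convert: P = 4598 kW = 4598000 W
V = 95 / 3.6 = 26.3889 m/s
TE = 4598000 / 26.3889
TE = 174240.0 N

174240.0


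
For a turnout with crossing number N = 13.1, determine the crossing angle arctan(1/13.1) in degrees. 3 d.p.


1/N = 1/13.1 = 0.076336
angle = arctan(0.076336) = 0.076188 rad
angle = 0.076188 * 180/pi = 4.365 degrees

4.365


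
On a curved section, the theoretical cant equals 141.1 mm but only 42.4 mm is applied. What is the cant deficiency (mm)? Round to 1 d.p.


Cant deficiency = equilibrium cant - actual cant
CD = 141.1 - 42.4
CD = 98.7 mm

98.7


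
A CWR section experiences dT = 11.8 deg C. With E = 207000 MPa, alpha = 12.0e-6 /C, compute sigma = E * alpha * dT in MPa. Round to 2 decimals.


sigma = E * alpha * dT
sigma = 207000 * 12.0e-6 * 11.8
sigma = 2.484 * 11.8
sigma = 29.31 MPa

29.31


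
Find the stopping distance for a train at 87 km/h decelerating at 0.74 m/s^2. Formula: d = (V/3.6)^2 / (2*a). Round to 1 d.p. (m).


Convert speed: V = 87 / 3.6 = 24.1667 m/s
V^2 = 584.0278
d = 584.0278 / (2 * 0.74)
d = 584.0278 / 1.48
d = 394.6 m

394.6


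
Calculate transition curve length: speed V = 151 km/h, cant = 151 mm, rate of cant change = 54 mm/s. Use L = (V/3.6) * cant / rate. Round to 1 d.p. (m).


Convert speed: V = 151 / 3.6 = 41.9444 m/s
L = 41.9444 * 151 / 54
L = 6333.6111 / 54
L = 117.3 m

117.3


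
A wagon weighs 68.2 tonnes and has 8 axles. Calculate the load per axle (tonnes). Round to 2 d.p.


Load per axle = total weight / number of axles
Load = 68.2 / 8
Load = 8.53 tonnes

8.53


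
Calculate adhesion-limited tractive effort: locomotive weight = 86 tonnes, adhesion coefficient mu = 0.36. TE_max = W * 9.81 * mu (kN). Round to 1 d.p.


TE_max = W * g * mu
TE_max = 86 * 9.81 * 0.36
TE_max = 843.66 * 0.36
TE_max = 303.7 kN

303.7


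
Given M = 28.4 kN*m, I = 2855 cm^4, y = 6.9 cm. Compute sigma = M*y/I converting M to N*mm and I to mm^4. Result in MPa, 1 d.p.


Convert units:
M = 28.4 kN*m = 28400000 N*mm
y = 6.9 cm = 69 mm
I = 2855 cm^4 = 28550000 mm^4
sigma = 28400000 * 69 / 28550000
sigma = 68.6 MPa

68.6


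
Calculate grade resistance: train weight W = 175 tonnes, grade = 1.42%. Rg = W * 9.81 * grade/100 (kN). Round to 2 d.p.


Rg = W * 9.81 * grade / 100
Rg = 175 * 9.81 * 1.42 / 100
Rg = 1716.75 * 0.0142
Rg = 24.38 kN

24.38


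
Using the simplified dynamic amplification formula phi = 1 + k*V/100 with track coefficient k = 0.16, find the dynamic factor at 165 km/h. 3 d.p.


phi = 1 + k * V / 100
phi = 1 + 0.16 * 165 / 100
phi = 1 + 0.264
phi = 1.264

1.264


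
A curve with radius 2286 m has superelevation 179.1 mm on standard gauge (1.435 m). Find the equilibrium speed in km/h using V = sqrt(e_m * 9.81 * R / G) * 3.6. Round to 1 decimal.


Convert cant: e = 179.1 mm = 0.1791 m
V_ms = sqrt(0.1791 * 9.81 * 2286 / 1.435)
V_ms = sqrt(2798.9099) = 52.9047 m/s
V = 52.9047 * 3.6 = 190.5 km/h

190.5


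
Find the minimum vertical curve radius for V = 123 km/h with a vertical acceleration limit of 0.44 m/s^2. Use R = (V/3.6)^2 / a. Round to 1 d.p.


Convert speed: V = 123 / 3.6 = 34.1667 m/s
V^2 = 1167.3611 m^2/s^2
R_v = 1167.3611 / 0.44
R_v = 2653.1 m

2653.1


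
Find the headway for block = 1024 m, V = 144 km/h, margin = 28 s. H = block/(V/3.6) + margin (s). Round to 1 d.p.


V = 144 / 3.6 = 40.0 m/s
Block traversal time = 1024 / 40.0 = 25.6 s
Headway = 25.6 + 28
Headway = 53.6 s

53.6


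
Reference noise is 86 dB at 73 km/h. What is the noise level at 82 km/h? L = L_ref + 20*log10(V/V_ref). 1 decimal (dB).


V/V_ref = 82 / 73 = 1.123288
log10(1.123288) = 0.050491
20 * 0.050491 = 1.0098
L = 86 + 1.0098 = 87.0 dB

87.0


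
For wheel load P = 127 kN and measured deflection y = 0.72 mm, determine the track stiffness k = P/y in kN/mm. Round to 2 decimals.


Track stiffness k = P / y
k = 127 / 0.72
k = 176.39 kN/mm

176.39


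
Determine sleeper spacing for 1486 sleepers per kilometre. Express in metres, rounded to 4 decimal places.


Spacing = 1000 m / number of sleepers
Spacing = 1000 / 1486
Spacing = 0.6729 m

0.6729


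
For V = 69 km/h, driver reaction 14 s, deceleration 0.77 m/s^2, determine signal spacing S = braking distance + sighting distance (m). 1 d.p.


V = 69 / 3.6 = 19.1667 m/s
Braking distance = 19.1667^2 / (2*0.77) = 238.5462 m
Sighting distance = 19.1667 * 14 = 268.3333 m
S = 238.5462 + 268.3333 = 506.9 m

506.9


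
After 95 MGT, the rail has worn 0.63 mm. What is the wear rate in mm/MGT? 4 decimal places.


Wear rate = total wear / cumulative tonnage
Rate = 0.63 / 95
Rate = 0.0066 mm/MGT

0.0066


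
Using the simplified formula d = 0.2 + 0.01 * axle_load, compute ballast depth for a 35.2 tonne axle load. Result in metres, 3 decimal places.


d = 0.2 + 0.01 * 35.2
d = 0.2 + 0.352
d = 0.552 m

0.552


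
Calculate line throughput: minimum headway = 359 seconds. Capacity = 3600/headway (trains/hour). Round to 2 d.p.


Capacity = 3600 / headway
Capacity = 3600 / 359
Capacity = 10.03 trains/hour

10.03


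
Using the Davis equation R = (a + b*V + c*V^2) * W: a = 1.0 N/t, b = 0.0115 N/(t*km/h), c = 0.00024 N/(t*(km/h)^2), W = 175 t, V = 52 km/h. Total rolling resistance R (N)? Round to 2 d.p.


b*V = 0.0115 * 52 = 0.598
c*V^2 = 0.00024 * 2704 = 0.64896
R_per_t = 1.0 + 0.598 + 0.64896 = 2.24696 N/t
R_total = 2.24696 * 175 = 393.22 N

393.22


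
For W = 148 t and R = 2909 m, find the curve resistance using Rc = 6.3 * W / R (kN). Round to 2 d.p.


Rc = 6.3 * W / R
Rc = 6.3 * 148 / 2909
Rc = 932.4 / 2909
Rc = 0.32 kN

0.32


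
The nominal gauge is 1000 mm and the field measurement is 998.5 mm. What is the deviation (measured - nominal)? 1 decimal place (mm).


Deviation = measured - nominal
Deviation = 998.5 - 1000
Deviation = -1.5 mm

-1.5


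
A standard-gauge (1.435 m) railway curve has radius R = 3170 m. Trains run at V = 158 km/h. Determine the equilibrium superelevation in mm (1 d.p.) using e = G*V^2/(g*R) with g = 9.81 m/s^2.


Convert speed: V = 158 / 3.6 = 43.8889 m/s
Apply formula: e = 1.435 * 43.8889^2 / (9.81 * 3170)
e = 1.435 * 1926.2346 / 31097.7
e = 0.088886 m = 88.9 mm

88.9


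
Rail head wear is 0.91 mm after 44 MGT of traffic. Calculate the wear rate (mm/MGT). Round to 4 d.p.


Wear rate = total wear / cumulative tonnage
Rate = 0.91 / 44
Rate = 0.0207 mm/MGT

0.0207


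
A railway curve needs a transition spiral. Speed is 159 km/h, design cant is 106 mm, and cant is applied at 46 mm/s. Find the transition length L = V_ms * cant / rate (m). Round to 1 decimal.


Convert speed: V = 159 / 3.6 = 44.1667 m/s
L = 44.1667 * 106 / 46
L = 4681.6667 / 46
L = 101.8 m

101.8


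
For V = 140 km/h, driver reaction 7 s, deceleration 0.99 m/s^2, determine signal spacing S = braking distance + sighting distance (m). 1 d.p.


V = 140 / 3.6 = 38.8889 m/s
Braking distance = 38.8889^2 / (2*0.99) = 763.8109 m
Sighting distance = 38.8889 * 7 = 272.2222 m
S = 763.8109 + 272.2222 = 1036.0 m

1036.0


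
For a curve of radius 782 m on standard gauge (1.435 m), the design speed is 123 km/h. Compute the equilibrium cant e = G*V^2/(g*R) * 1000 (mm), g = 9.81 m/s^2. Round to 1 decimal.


Convert speed: V = 123 / 3.6 = 34.1667 m/s
Apply formula: e = 1.435 * 34.1667^2 / (9.81 * 782)
e = 1.435 * 1167.3611 / 7671.42
e = 0.218364 m = 218.4 mm

218.4


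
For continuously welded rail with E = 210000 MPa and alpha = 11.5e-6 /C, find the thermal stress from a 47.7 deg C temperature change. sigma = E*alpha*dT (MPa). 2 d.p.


sigma = E * alpha * dT
sigma = 210000 * 11.5e-6 * 47.7
sigma = 2.415 * 47.7
sigma = 115.20 MPa

115.20


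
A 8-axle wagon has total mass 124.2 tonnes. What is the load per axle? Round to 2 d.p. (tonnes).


Load per axle = total weight / number of axles
Load = 124.2 / 8
Load = 15.53 tonnes

15.53


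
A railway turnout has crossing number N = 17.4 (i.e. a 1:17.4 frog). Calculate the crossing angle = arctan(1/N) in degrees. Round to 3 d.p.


1/N = 1/17.4 = 0.057471
angle = arctan(0.057471) = 0.057408 rad
angle = 0.057408 * 180/pi = 3.289 degrees

3.289


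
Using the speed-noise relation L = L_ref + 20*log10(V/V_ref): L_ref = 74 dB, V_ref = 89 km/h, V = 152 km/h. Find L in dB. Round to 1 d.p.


V/V_ref = 152 / 89 = 1.707865
log10(1.707865) = 0.232454
20 * 0.232454 = 4.6491
L = 74 + 4.6491 = 78.6 dB

78.6


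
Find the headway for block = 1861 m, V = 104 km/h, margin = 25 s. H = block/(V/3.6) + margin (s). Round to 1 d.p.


V = 104 / 3.6 = 28.8889 m/s
Block traversal time = 1861 / 28.8889 = 64.4192 s
Headway = 64.4192 + 25
Headway = 89.4 s

89.4


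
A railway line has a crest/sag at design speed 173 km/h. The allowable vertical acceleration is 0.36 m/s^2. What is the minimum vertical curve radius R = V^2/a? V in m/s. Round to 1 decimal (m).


Convert speed: V = 173 / 3.6 = 48.0556 m/s
V^2 = 2309.3364 m^2/s^2
R_v = 2309.3364 / 0.36
R_v = 6414.8 m

6414.8


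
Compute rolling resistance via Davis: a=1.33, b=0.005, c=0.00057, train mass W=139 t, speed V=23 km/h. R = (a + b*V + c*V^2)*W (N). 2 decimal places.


b*V = 0.005 * 23 = 0.115
c*V^2 = 0.00057 * 529 = 0.30153
R_per_t = 1.33 + 0.115 + 0.30153 = 1.74653 N/t
R_total = 1.74653 * 139 = 242.77 N

242.77


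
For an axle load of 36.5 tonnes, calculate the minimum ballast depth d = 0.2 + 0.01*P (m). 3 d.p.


d = 0.2 + 0.01 * 36.5
d = 0.2 + 0.365
d = 0.565 m

0.565


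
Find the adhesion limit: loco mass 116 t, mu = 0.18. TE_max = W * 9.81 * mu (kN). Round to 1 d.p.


TE_max = W * g * mu
TE_max = 116 * 9.81 * 0.18
TE_max = 1137.96 * 0.18
TE_max = 204.8 kN

204.8


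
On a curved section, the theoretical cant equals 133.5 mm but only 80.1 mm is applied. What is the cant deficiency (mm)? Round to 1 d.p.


Cant deficiency = equilibrium cant - actual cant
CD = 133.5 - 80.1
CD = 53.4 mm

53.4


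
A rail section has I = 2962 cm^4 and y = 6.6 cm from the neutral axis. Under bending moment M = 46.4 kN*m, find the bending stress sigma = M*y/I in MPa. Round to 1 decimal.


Convert units:
M = 46.4 kN*m = 46400000 N*mm
y = 6.6 cm = 66 mm
I = 2962 cm^4 = 29620000 mm^4
sigma = 46400000 * 66 / 29620000
sigma = 103.4 MPa

103.4


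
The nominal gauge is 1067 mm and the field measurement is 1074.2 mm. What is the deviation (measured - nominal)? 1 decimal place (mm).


Deviation = measured - nominal
Deviation = 1074.2 - 1067
Deviation = 7.2 mm

7.2


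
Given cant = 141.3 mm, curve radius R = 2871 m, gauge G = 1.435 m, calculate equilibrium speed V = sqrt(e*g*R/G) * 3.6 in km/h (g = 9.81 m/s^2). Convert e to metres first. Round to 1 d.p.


Convert cant: e = 141.3 mm = 0.1413 m
V_ms = sqrt(0.1413 * 9.81 * 2871 / 1.435)
V_ms = sqrt(2773.27196) = 52.6619 m/s
V = 52.6619 * 3.6 = 189.6 km/h

189.6


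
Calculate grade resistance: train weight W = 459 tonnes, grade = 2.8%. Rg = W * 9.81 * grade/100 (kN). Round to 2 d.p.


Rg = W * 9.81 * grade / 100
Rg = 459 * 9.81 * 2.8 / 100
Rg = 4502.79 * 0.028
Rg = 126.08 kN

126.08


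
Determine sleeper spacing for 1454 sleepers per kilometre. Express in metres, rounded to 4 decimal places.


Spacing = 1000 m / number of sleepers
Spacing = 1000 / 1454
Spacing = 0.6878 m

0.6878


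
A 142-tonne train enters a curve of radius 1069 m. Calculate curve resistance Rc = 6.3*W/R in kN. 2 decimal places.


Rc = 6.3 * W / R
Rc = 6.3 * 142 / 1069
Rc = 894.6 / 1069
Rc = 0.84 kN

0.84


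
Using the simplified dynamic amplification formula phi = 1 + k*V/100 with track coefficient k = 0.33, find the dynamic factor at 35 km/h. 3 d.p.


phi = 1 + k * V / 100
phi = 1 + 0.33 * 35 / 100
phi = 1 + 0.1155
phi = 1.116

1.116


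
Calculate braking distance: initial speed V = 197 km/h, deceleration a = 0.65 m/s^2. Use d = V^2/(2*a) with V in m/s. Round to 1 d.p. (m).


Convert speed: V = 197 / 3.6 = 54.7222 m/s
V^2 = 2994.5216
d = 2994.5216 / (2 * 0.65)
d = 2994.5216 / 1.3
d = 2303.5 m

2303.5


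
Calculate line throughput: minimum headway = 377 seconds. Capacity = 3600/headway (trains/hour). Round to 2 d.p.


Capacity = 3600 / headway
Capacity = 3600 / 377
Capacity = 9.55 trains/hour

9.55


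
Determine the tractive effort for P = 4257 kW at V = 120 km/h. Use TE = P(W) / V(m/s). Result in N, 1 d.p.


Convert: P = 4257 kW = 4257000 W
V = 120 / 3.6 = 33.3333 m/s
TE = 4257000 / 33.3333
TE = 127710.0 N

127710.0


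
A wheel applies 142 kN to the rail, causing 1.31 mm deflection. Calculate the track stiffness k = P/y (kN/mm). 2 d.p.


Track stiffness k = P / y
k = 142 / 1.31
k = 108.40 kN/mm

108.40


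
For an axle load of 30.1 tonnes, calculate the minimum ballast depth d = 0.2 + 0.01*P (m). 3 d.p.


d = 0.2 + 0.01 * 30.1
d = 0.2 + 0.301
d = 0.501 m

0.501


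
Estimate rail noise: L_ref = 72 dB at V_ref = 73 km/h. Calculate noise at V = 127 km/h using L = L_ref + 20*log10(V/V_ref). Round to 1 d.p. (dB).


V/V_ref = 127 / 73 = 1.739726
log10(1.739726) = 0.240481
20 * 0.240481 = 4.8096
L = 72 + 4.8096 = 76.8 dB

76.8


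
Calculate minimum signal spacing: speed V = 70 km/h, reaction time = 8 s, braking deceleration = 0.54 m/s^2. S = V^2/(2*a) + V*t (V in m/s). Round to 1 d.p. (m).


V = 70 / 3.6 = 19.4444 m/s
Braking distance = 19.4444^2 / (2*0.54) = 350.08 m
Sighting distance = 19.4444 * 8 = 155.5556 m
S = 350.08 + 155.5556 = 505.6 m

505.6


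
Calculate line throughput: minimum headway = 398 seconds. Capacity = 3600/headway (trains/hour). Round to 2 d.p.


Capacity = 3600 / headway
Capacity = 3600 / 398
Capacity = 9.05 trains/hour

9.05


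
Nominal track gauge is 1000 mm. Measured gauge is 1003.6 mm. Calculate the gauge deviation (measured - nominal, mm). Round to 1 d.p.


Deviation = measured - nominal
Deviation = 1003.6 - 1000
Deviation = 3.6 mm

3.6


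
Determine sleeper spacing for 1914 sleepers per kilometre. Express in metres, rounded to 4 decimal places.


Spacing = 1000 m / number of sleepers
Spacing = 1000 / 1914
Spacing = 0.5225 m

0.5225


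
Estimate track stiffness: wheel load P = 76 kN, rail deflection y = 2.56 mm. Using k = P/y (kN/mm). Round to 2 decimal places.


Track stiffness k = P / y
k = 76 / 2.56
k = 29.69 kN/mm

29.69


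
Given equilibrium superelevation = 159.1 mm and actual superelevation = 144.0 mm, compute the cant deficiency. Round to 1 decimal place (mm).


Cant deficiency = equilibrium cant - actual cant
CD = 159.1 - 144.0
CD = 15.1 mm

15.1


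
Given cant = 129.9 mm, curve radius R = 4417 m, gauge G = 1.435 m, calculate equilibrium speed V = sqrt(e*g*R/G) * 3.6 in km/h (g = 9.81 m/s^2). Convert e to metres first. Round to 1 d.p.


Convert cant: e = 129.9 mm = 0.1299 m
V_ms = sqrt(0.1299 * 9.81 * 4417 / 1.435)
V_ms = sqrt(3922.416044) = 62.6292 m/s
V = 62.6292 * 3.6 = 225.5 km/h

225.5


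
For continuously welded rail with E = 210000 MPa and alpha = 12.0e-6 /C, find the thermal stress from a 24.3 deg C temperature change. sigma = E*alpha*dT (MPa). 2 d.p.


sigma = E * alpha * dT
sigma = 210000 * 12.0e-6 * 24.3
sigma = 2.52 * 24.3
sigma = 61.24 MPa

61.24


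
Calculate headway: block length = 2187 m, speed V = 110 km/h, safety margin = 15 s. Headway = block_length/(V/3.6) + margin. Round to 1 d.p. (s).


V = 110 / 3.6 = 30.5556 m/s
Block traversal time = 2187 / 30.5556 = 71.5745 s
Headway = 71.5745 + 15
Headway = 86.6 s

86.6


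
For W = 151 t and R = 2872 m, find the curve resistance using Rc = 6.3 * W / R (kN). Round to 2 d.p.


Rc = 6.3 * W / R
Rc = 6.3 * 151 / 2872
Rc = 951.3 / 2872
Rc = 0.33 kN

0.33


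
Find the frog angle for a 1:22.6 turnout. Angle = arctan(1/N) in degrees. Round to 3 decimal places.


1/N = 1/22.6 = 0.044248
angle = arctan(0.044248) = 0.044219 rad
angle = 0.044219 * 180/pi = 2.534 degrees

2.534


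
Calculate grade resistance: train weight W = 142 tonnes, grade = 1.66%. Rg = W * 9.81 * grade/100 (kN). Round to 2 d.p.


Rg = W * 9.81 * grade / 100
Rg = 142 * 9.81 * 1.66 / 100
Rg = 1393.02 * 0.0166
Rg = 23.12 kN

23.12


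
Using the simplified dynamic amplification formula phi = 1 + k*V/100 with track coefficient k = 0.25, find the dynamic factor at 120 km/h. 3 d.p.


phi = 1 + k * V / 100
phi = 1 + 0.25 * 120 / 100
phi = 1 + 0.3
phi = 1.300

1.300


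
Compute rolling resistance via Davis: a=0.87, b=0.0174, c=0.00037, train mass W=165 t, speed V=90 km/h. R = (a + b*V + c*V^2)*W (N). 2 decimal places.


b*V = 0.0174 * 90 = 1.566
c*V^2 = 0.00037 * 8100 = 2.997
R_per_t = 0.87 + 1.566 + 2.997 = 5.433 N/t
R_total = 5.433 * 165 = 896.45 N

896.45


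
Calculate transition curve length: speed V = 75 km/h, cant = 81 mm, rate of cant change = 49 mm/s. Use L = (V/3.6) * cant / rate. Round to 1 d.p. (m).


Convert speed: V = 75 / 3.6 = 20.8333 m/s
L = 20.8333 * 81 / 49
L = 1687.5 / 49
L = 34.4 m

34.4


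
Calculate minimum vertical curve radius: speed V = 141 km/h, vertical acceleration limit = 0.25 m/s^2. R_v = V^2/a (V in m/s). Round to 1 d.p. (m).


Convert speed: V = 141 / 3.6 = 39.1667 m/s
V^2 = 1534.0278 m^2/s^2
R_v = 1534.0278 / 0.25
R_v = 6136.1 m

6136.1


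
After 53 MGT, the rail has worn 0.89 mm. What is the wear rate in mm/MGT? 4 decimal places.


Wear rate = total wear / cumulative tonnage
Rate = 0.89 / 53
Rate = 0.0168 mm/MGT

0.0168


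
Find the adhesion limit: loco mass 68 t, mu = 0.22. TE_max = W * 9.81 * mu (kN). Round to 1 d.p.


TE_max = W * g * mu
TE_max = 68 * 9.81 * 0.22
TE_max = 667.08 * 0.22
TE_max = 146.8 kN

146.8


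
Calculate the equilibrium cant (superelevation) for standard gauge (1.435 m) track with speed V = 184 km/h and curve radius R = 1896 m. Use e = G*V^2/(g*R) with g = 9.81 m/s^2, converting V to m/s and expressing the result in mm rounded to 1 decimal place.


Convert speed: V = 184 / 3.6 = 51.1111 m/s
Apply formula: e = 1.435 * 51.1111^2 / (9.81 * 1896)
e = 1.435 * 2612.3457 / 18599.76
e = 0.201546 m = 201.5 mm

201.5


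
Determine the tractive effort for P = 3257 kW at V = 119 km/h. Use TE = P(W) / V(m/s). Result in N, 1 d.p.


Convert: P = 3257 kW = 3257000 W
V = 119 / 3.6 = 33.0556 m/s
TE = 3257000 / 33.0556
TE = 98531.1 N

98531.1


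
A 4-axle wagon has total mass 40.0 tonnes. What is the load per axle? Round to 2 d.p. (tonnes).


Load per axle = total weight / number of axles
Load = 40.0 / 4
Load = 10.00 tonnes

10.00


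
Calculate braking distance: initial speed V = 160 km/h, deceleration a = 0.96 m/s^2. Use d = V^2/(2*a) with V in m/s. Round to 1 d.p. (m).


Convert speed: V = 160 / 3.6 = 44.4444 m/s
V^2 = 1975.3086
d = 1975.3086 / (2 * 0.96)
d = 1975.3086 / 1.92
d = 1028.8 m

1028.8


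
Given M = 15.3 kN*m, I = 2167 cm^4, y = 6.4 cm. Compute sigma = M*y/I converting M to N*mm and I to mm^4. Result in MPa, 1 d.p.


Convert units:
M = 15.3 kN*m = 15300000 N*mm
y = 6.4 cm = 64 mm
I = 2167 cm^4 = 21670000 mm^4
sigma = 15300000 * 64 / 21670000
sigma = 45.2 MPa

45.2


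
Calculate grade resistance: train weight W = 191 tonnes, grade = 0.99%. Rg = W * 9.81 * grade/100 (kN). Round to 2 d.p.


Rg = W * 9.81 * grade / 100
Rg = 191 * 9.81 * 0.99 / 100
Rg = 1873.71 * 0.0099
Rg = 18.55 kN

18.55


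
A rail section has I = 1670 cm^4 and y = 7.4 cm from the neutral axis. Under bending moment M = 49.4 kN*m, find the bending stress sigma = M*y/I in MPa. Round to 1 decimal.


Convert units:
M = 49.4 kN*m = 49400000 N*mm
y = 7.4 cm = 74 mm
I = 1670 cm^4 = 16700000 mm^4
sigma = 49400000 * 74 / 16700000
sigma = 218.9 MPa

218.9


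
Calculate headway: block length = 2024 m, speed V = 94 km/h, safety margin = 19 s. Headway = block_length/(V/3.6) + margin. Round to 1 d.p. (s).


V = 94 / 3.6 = 26.1111 m/s
Block traversal time = 2024 / 26.1111 = 77.5149 s
Headway = 77.5149 + 19
Headway = 96.5 s

96.5


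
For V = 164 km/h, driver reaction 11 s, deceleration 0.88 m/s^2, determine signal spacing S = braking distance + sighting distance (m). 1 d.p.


V = 164 / 3.6 = 45.5556 m/s
Braking distance = 45.5556^2 / (2*0.88) = 1179.1526 m
Sighting distance = 45.5556 * 11 = 501.1111 m
S = 1179.1526 + 501.1111 = 1680.3 m

1680.3


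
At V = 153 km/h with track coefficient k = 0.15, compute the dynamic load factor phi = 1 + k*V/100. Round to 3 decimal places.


phi = 1 + k * V / 100
phi = 1 + 0.15 * 153 / 100
phi = 1 + 0.2295
phi = 1.230

1.230


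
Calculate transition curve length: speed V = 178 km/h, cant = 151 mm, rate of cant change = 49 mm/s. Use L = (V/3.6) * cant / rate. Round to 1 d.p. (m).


Convert speed: V = 178 / 3.6 = 49.4444 m/s
L = 49.4444 * 151 / 49
L = 7466.1111 / 49
L = 152.4 m

152.4


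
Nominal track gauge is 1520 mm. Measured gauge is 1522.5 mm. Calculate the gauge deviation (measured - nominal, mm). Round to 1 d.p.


Deviation = measured - nominal
Deviation = 1522.5 - 1520
Deviation = 2.5 mm

2.5


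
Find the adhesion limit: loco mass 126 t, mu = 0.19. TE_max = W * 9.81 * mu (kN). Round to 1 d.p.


TE_max = W * g * mu
TE_max = 126 * 9.81 * 0.19
TE_max = 1236.06 * 0.19
TE_max = 234.9 kN

234.9


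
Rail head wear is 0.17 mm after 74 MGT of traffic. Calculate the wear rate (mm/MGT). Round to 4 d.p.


Wear rate = total wear / cumulative tonnage
Rate = 0.17 / 74
Rate = 0.0023 mm/MGT

0.0023


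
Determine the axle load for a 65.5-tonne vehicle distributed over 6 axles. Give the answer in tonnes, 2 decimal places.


Load per axle = total weight / number of axles
Load = 65.5 / 6
Load = 10.92 tonnes

10.92


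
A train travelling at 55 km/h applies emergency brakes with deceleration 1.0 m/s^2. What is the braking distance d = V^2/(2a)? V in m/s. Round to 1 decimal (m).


Convert speed: V = 55 / 3.6 = 15.2778 m/s
V^2 = 233.4105
d = 233.4105 / (2 * 1.0)
d = 233.4105 / 2.0
d = 116.7 m

116.7


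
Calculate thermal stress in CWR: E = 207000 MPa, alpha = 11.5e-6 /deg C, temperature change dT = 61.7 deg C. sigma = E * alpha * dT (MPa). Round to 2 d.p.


sigma = E * alpha * dT
sigma = 207000 * 11.5e-6 * 61.7
sigma = 2.3805 * 61.7
sigma = 146.88 MPa

146.88


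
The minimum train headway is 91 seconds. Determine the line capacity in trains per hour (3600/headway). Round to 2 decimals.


Capacity = 3600 / headway
Capacity = 3600 / 91
Capacity = 39.56 trains/hour

39.56


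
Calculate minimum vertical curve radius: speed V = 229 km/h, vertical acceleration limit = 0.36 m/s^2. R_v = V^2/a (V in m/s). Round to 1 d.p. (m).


Convert speed: V = 229 / 3.6 = 63.6111 m/s
V^2 = 4046.3735 m^2/s^2
R_v = 4046.3735 / 0.36
R_v = 11239.9 m

11239.9


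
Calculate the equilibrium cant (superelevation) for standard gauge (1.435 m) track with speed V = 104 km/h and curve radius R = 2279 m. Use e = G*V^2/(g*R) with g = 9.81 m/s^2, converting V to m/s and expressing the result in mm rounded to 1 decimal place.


Convert speed: V = 104 / 3.6 = 28.8889 m/s
Apply formula: e = 1.435 * 28.8889^2 / (9.81 * 2279)
e = 1.435 * 834.5679 / 22356.99
e = 0.053567 m = 53.6 mm

53.6


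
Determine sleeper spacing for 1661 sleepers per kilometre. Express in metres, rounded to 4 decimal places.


Spacing = 1000 m / number of sleepers
Spacing = 1000 / 1661
Spacing = 0.6020 m

0.6020


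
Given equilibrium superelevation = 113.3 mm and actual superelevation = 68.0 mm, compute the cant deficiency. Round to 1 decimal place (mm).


Cant deficiency = equilibrium cant - actual cant
CD = 113.3 - 68.0
CD = 45.3 mm

45.3


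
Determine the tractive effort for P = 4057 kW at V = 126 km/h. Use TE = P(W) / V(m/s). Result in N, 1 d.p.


Convert: P = 4057 kW = 4057000 W
V = 126 / 3.6 = 35.0 m/s
TE = 4057000 / 35.0
TE = 115914.3 N

115914.3


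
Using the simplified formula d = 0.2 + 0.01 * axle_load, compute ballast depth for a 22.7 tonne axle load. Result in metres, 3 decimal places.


d = 0.2 + 0.01 * 22.7
d = 0.2 + 0.227
d = 0.427 m

0.427


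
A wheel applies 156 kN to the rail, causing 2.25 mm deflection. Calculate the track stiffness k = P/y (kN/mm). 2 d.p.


Track stiffness k = P / y
k = 156 / 2.25
k = 69.33 kN/mm

69.33


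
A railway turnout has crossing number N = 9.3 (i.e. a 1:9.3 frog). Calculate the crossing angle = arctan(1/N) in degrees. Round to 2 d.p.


1/N = 1/9.3 = 0.107527
angle = arctan(0.107527) = 0.107115 rad
angle = 0.107115 * 180/pi = 6.14 degrees

6.14


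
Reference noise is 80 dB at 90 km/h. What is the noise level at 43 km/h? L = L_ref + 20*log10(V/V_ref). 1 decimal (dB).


V/V_ref = 43 / 90 = 0.477778
log10(0.477778) = -0.320774
20 * -0.320774 = -6.4155
L = 80 + -6.4155 = 73.6 dB

73.6


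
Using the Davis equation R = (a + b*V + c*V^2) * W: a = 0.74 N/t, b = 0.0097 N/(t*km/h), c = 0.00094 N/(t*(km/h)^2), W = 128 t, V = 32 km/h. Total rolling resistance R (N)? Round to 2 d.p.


b*V = 0.0097 * 32 = 0.3104
c*V^2 = 0.00094 * 1024 = 0.96256
R_per_t = 0.74 + 0.3104 + 0.96256 = 2.01296 N/t
R_total = 2.01296 * 128 = 257.66 N

257.66


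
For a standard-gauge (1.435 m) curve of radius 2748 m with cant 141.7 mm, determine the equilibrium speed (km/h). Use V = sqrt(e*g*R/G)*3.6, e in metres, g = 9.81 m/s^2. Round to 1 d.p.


Convert cant: e = 141.7 mm = 0.1417 m
V_ms = sqrt(0.1417 * 9.81 * 2748 / 1.435)
V_ms = sqrt(2661.973238) = 51.5943 m/s
V = 51.5943 * 3.6 = 185.7 km/h

185.7


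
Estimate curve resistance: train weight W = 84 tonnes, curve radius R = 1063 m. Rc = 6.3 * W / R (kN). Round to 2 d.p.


Rc = 6.3 * W / R
Rc = 6.3 * 84 / 1063
Rc = 529.2 / 1063
Rc = 0.50 kN

0.50


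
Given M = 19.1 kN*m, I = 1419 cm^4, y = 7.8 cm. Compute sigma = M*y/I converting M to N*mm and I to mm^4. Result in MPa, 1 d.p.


Convert units:
M = 19.1 kN*m = 19100000 N*mm
y = 7.8 cm = 78 mm
I = 1419 cm^4 = 14190000 mm^4
sigma = 19100000 * 78 / 14190000
sigma = 105.0 MPa

105.0


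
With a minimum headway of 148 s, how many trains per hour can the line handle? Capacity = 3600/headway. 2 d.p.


Capacity = 3600 / headway
Capacity = 3600 / 148
Capacity = 24.32 trains/hour

24.32


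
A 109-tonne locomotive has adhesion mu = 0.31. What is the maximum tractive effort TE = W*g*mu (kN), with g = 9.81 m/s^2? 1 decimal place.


TE_max = W * g * mu
TE_max = 109 * 9.81 * 0.31
TE_max = 1069.29 * 0.31
TE_max = 331.5 kN

331.5


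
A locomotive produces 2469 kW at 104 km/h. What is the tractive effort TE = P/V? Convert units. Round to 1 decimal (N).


Convert: P = 2469 kW = 2469000 W
V = 104 / 3.6 = 28.8889 m/s
TE = 2469000 / 28.8889
TE = 85465.4 N

85465.4


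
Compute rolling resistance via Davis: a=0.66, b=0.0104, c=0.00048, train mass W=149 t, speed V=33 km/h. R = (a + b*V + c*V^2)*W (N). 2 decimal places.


b*V = 0.0104 * 33 = 0.3432
c*V^2 = 0.00048 * 1089 = 0.52272
R_per_t = 0.66 + 0.3432 + 0.52272 = 1.52592 N/t
R_total = 1.52592 * 149 = 227.36 N

227.36


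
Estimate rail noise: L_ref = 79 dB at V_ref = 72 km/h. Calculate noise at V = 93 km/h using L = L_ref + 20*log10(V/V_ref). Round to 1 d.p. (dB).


V/V_ref = 93 / 72 = 1.291667
log10(1.291667) = 0.11115
20 * 0.11115 = 2.223
L = 79 + 2.223 = 81.2 dB

81.2


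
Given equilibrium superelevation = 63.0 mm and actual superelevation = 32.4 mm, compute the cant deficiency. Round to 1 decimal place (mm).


Cant deficiency = equilibrium cant - actual cant
CD = 63.0 - 32.4
CD = 30.6 mm

30.6


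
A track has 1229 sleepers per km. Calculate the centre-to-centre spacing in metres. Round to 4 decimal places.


Spacing = 1000 m / number of sleepers
Spacing = 1000 / 1229
Spacing = 0.8137 m

0.8137


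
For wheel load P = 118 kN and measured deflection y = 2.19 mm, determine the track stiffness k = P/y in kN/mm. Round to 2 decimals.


Track stiffness k = P / y
k = 118 / 2.19
k = 53.88 kN/mm

53.88


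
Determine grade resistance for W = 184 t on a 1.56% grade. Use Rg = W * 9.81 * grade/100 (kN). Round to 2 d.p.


Rg = W * 9.81 * grade / 100
Rg = 184 * 9.81 * 1.56 / 100
Rg = 1805.04 * 0.0156
Rg = 28.16 kN

28.16


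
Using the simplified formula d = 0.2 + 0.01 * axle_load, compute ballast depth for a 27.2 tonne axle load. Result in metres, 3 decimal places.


d = 0.2 + 0.01 * 27.2
d = 0.2 + 0.272
d = 0.472 m

0.472


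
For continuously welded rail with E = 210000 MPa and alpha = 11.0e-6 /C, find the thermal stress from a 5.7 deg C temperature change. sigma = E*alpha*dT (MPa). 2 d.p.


sigma = E * alpha * dT
sigma = 210000 * 11.0e-6 * 5.7
sigma = 2.31 * 5.7
sigma = 13.17 MPa

13.17


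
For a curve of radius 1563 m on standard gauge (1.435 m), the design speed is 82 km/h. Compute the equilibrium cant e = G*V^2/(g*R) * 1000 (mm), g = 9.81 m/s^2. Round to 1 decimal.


Convert speed: V = 82 / 3.6 = 22.7778 m/s
Apply formula: e = 1.435 * 22.7778^2 / (9.81 * 1563)
e = 1.435 * 518.8272 / 15333.03
e = 0.048556 m = 48.6 mm

48.6


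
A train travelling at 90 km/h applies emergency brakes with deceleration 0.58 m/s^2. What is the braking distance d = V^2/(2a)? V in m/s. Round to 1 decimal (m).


Convert speed: V = 90 / 3.6 = 25.0 m/s
V^2 = 625.0
d = 625.0 / (2 * 0.58)
d = 625.0 / 1.16
d = 538.8 m

538.8


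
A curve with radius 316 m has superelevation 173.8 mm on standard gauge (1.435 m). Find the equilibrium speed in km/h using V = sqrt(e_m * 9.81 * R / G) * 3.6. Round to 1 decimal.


Convert cant: e = 173.8 mm = 0.1738 m
V_ms = sqrt(0.1738 * 9.81 * 316 / 1.435)
V_ms = sqrt(375.451601) = 19.3766 m/s
V = 19.3766 * 3.6 = 69.8 km/h

69.8


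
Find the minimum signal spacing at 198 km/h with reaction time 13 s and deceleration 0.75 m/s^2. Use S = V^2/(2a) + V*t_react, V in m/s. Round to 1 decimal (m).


V = 198 / 3.6 = 55.0 m/s
Braking distance = 55.0^2 / (2*0.75) = 2016.6667 m
Sighting distance = 55.0 * 13 = 715.0 m
S = 2016.6667 + 715.0 = 2731.7 m

2731.7


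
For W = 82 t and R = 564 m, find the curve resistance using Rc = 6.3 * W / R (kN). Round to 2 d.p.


Rc = 6.3 * W / R
Rc = 6.3 * 82 / 564
Rc = 516.6 / 564
Rc = 0.92 kN

0.92


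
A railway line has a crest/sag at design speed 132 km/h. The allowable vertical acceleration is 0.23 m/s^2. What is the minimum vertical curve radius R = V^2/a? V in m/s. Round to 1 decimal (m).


Convert speed: V = 132 / 3.6 = 36.6667 m/s
V^2 = 1344.4444 m^2/s^2
R_v = 1344.4444 / 0.23
R_v = 5845.4 m

5845.4


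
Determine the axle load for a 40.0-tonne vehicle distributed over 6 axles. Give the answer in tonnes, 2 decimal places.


Load per axle = total weight / number of axles
Load = 40.0 / 6
Load = 6.67 tonnes

6.67


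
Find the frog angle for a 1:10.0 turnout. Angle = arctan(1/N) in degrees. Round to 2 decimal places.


1/N = 1/10.0 = 0.1
angle = arctan(0.1) = 0.099669 rad
angle = 0.099669 * 180/pi = 5.71 degrees

5.71


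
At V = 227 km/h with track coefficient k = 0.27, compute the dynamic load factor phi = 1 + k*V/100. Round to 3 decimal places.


phi = 1 + k * V / 100
phi = 1 + 0.27 * 227 / 100
phi = 1 + 0.6129
phi = 1.613

1.613


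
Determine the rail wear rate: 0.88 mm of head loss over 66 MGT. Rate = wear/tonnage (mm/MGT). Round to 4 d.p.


Wear rate = total wear / cumulative tonnage
Rate = 0.88 / 66
Rate = 0.0133 mm/MGT

0.0133


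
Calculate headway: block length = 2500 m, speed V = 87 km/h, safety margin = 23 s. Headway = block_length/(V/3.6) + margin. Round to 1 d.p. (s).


V = 87 / 3.6 = 24.1667 m/s
Block traversal time = 2500 / 24.1667 = 103.4483 s
Headway = 103.4483 + 23
Headway = 126.4 s

126.4


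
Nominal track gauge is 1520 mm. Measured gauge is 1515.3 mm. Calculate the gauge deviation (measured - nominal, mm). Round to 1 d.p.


Deviation = measured - nominal
Deviation = 1515.3 - 1520
Deviation = -4.7 mm

-4.7


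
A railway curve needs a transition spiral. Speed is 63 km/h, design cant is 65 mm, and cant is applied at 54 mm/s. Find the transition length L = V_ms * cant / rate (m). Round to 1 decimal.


Convert speed: V = 63 / 3.6 = 17.5 m/s
L = 17.5 * 65 / 54
L = 1137.5 / 54
L = 21.1 m

21.1


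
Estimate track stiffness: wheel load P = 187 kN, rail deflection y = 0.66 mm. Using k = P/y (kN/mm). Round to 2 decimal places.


Track stiffness k = P / y
k = 187 / 0.66
k = 283.33 kN/mm

283.33


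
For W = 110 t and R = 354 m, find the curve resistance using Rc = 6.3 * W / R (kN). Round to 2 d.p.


Rc = 6.3 * W / R
Rc = 6.3 * 110 / 354
Rc = 693.0 / 354
Rc = 1.96 kN

1.96


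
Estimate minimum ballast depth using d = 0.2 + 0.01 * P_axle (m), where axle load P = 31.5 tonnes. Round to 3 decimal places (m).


d = 0.2 + 0.01 * 31.5
d = 0.2 + 0.315
d = 0.515 m

0.515


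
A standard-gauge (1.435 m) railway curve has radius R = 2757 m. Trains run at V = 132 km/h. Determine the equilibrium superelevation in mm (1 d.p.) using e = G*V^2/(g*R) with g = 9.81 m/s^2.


Convert speed: V = 132 / 3.6 = 36.6667 m/s
Apply formula: e = 1.435 * 36.6667^2 / (9.81 * 2757)
e = 1.435 * 1344.4444 / 27046.17
e = 0.071333 m = 71.3 mm

71.3


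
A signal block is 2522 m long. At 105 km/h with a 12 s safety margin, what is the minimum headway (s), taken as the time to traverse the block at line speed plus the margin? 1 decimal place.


V = 105 / 3.6 = 29.1667 m/s
Block traversal time = 2522 / 29.1667 = 86.4686 s
Headway = 86.4686 + 12
Headway = 98.5 s

98.5


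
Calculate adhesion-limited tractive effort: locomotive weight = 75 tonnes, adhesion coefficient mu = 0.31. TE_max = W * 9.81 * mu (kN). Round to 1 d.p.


TE_max = W * g * mu
TE_max = 75 * 9.81 * 0.31
TE_max = 735.75 * 0.31
TE_max = 228.1 kN

228.1


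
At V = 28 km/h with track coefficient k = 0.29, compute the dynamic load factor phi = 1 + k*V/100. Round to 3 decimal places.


phi = 1 + k * V / 100
phi = 1 + 0.29 * 28 / 100
phi = 1 + 0.0812
phi = 1.081

1.081


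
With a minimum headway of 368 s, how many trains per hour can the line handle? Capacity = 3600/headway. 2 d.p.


Capacity = 3600 / headway
Capacity = 3600 / 368
Capacity = 9.78 trains/hour

9.78
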